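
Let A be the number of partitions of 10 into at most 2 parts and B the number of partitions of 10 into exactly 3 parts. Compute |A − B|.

2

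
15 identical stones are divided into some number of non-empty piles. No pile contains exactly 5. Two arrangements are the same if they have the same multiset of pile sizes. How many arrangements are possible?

134

There are 134 such partitions.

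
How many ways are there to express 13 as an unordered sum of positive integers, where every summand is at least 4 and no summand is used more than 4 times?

5

Listing the qualifying partitions of 13:
13
9,4
8,5
7,6
5,4,4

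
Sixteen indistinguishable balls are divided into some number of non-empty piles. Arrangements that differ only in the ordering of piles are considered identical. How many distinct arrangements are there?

A full systematic count gives 231.

231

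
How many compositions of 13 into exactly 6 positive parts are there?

792

Equivalently, choose which 5 of the 12 gaps become plus signs: C(12,5) = 792.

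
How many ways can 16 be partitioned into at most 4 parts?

64

A partial list (first 12 by largest part):
16
15 + 1
14 + 2
14 + 1 + 1
13 + 3
13 + 2 + 1
13 + 1 + 1 + 1
12 + 4
12 + 3 + 1
12 + 2 + 2
12 + 2 + 1 + 1
11 + 5
…and 52 more, for 64 total.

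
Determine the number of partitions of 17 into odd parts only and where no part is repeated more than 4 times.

22

Enumerating:
17
1, 1, 15
1, 3, 13
1, 1, 1, 1, 13
1, 5, 11
3, 3, 11
1, 1, 1, 3, 11
1, 7, 9
3, 5, 9
1, 1, 1, 5, 9
1, 1, 3, 3, 9
3, 7, 7
1, 1, 1, 7, 7
5, 5, 7
1, 1, 3, 5, 7
1, 3, 3, 3, 7
1, 1, 1, 1, 3, 3, 7
1, 1, 5, 5, 5
1, 3, 3, 5, 5
1, 1, 1, 1, 3, 5, 5
3, 3, 3, 3, 5
1, 1, 1, 3, 3, 3, 5
Counting gives 22.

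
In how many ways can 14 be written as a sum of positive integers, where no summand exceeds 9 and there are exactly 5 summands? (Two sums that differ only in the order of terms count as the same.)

22

Enumerating:
9+2+1+1+1
8+3+1+1+1
8+2+2+1+1
7+4+1+1+1
7+3+2+1+1
7+2+2+2+1
6+5+1+1+1
6+4+2+1+1
6+3+3+1+1
6+3+2+2+1
6+2+2+2+2
5+5+2+1+1
5+4+3+1+1
5+4+2+2+1
5+3+3+2+1
5+3+2+2+2
4+4+4+1+1
4+4+3+2+1
4+4+2+2+2
4+3+3+3+1
4+3+3+2+2
3+3+3+3+2
That's 22 in total.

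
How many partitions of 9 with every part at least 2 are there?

8

Enumerating:
9
7 + 2
6 + 3
5 + 4
5 + 2 + 2
4 + 3 + 2
3 + 3 + 3
3 + 2 + 2 + 2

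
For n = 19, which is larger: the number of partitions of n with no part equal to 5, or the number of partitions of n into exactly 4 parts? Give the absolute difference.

Partitions of 19 with no part equal to 5: 355.
Partitions of 19 into exactly 4 parts: 54.
|355 − 54| = 301.

301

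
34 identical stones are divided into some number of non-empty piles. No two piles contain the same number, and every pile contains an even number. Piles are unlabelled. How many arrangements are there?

There are too many to list fully; the first 12 (by largest part) are:
34
2 + 32
4 + 30
6 + 28
2 + 4 + 28
8 + 26
2 + 6 + 26
10 + 24
2 + 8 + 24
4 + 6 + 24
12 + 22
2 + 10 + 22
…and 26 more, for 38 total.

38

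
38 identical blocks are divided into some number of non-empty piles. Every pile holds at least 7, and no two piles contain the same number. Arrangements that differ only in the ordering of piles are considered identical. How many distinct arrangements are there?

A partial list (first 12 by largest part):
38
7 + 31
8 + 30
9 + 29
10 + 28
11 + 27
12 + 26
13 + 25
14 + 24
15 + 23
7 + 8 + 23
16 + 22
…and 30 more, for 42 total.

42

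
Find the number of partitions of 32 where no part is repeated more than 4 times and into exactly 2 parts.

The partitions of 32 that satisfy the conditions:
31+1
30+2
29+3
28+4
27+5
26+6
25+7
24+8
23+9
22+10
21+11
20+12
19+13
18+14
17+15
16+16
That's 16 in total.

16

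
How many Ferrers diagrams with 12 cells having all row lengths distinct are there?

They are:
12
11,1
10,2
9,3
9,2,1
8,4
8,3,1
7,5
7,4,1
7,3,2
6,5,1
6,4,2
6,3,2,1
5,4,3
5,4,2,1
That's 15 in total.

15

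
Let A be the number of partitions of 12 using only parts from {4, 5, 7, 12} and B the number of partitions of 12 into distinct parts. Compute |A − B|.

12

Partitions of 12 using only parts from {4, 5, 7, 12}: 3.
Partitions of 12 into distinct parts: 15.
|3 − 15| = 12.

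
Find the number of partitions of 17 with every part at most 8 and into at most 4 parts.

31

A partial list (first 12 by largest part):
8+8+1
8+7+2
8+7+1+1
8+6+3
8+6+2+1
8+5+4
8+5+3+1
8+5+2+2
8+4+4+1
8+4+3+2
8+3+3+3
7+7+3
…and 19 more, for 31 total.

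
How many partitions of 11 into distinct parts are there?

12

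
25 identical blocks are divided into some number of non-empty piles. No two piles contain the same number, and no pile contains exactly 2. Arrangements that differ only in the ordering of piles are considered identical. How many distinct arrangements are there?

Direct enumeration gives 82 partitions.

82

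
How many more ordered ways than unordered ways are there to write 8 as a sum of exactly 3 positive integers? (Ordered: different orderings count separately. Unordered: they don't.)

16

Compositions: C(7,2) = 21.
Partitions of 8 into exactly 3 parts: 5.
Difference: 21 − 5 = 16.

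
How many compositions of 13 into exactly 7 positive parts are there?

924

A composition of 13 into 7 positive parts is chosen by placing 6 dividers among the 12 gaps between 13 units: C(12,6) = 924.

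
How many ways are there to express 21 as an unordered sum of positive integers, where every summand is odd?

76

Direct enumeration gives 76 partitions.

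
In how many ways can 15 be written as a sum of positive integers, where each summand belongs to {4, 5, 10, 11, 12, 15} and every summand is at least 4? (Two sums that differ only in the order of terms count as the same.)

Listing the qualifying partitions of 15:
15
4 + 11
5 + 10
5 + 5 + 5

4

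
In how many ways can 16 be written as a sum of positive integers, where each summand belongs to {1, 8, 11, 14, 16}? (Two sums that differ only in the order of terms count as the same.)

They are:
16
14,1,1
11,1,1,1,1,1
8,8
8,1,1,1,1,1,1,1,1
1,1,1,1,1,1,1,1,1,1,1,1,1,1,1,1

6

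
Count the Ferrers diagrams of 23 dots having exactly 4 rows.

There are 94 such partitions.

94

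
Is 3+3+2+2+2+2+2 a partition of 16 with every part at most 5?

Yes

The parts sum to 16, and the condition 'no summand exceeds 5' holds.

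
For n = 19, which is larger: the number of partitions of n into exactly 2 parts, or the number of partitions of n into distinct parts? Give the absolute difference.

Partitions of 19 into exactly 2 parts: 9.
Partitions of 19 into distinct parts: 54.
|9 − 54| = 45.

45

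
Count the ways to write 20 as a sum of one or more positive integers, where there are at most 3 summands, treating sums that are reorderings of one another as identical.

44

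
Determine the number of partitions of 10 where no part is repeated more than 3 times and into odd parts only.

6

Enumerating:
9 + 1
7 + 3
7 + 1 + 1 + 1
5 + 5
5 + 3 + 1 + 1
3 + 3 + 3 + 1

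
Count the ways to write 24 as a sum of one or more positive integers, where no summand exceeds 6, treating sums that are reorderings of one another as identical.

Enumerating by decreasing first part gives 532 partitions in all.

532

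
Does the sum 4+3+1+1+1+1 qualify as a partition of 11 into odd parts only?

No

The parts sum to 11, and the condition 'every summand is odd' is violated.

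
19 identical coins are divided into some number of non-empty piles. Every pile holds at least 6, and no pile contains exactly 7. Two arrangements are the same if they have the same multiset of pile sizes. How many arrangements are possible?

4

Enumerating:
19
13+6
11+8
10+9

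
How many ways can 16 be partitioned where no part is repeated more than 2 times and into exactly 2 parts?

Listing the qualifying partitions of 16:
15+1
14+2
13+3
12+4
11+5
10+6
9+7
8+8

8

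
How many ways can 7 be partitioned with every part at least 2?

Enumerating:
7
2+5
3+4
2+2+3
That's 4 in total.

4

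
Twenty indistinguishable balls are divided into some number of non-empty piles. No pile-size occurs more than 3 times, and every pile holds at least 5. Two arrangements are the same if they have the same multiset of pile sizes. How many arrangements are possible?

12

Enumerating:
20
15, 5
14, 6
13, 7
12, 8
11, 9
10, 10
10, 5, 5
9, 6, 5
8, 7, 5
8, 6, 6
7, 7, 6
That's 12 in total.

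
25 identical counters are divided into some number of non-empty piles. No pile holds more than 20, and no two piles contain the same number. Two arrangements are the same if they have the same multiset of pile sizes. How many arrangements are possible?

135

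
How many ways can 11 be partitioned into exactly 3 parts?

10

They are:
9 + 1 + 1
8 + 2 + 1
7 + 3 + 1
7 + 2 + 2
6 + 4 + 1
6 + 3 + 2
5 + 5 + 1
5 + 4 + 2
5 + 3 + 3
4 + 4 + 3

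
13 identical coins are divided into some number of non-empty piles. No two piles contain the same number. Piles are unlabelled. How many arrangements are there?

18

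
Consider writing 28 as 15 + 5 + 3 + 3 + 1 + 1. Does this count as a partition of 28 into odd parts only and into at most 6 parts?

Yes

The parts sum to 28, and the condition 'every summand is odd' holds; the condition 'there are at most 6 summands' holds.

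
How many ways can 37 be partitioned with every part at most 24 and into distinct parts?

690

Systematic enumeration (by largest part, then next-largest, …) yields 690.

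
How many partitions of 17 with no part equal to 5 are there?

A full systematic count gives 220.

220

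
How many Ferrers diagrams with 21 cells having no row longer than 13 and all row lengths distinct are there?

57

There are too many to list fully; the first 12 (by largest part) are:
13 + 8
13 + 7 + 1
13 + 6 + 2
13 + 5 + 3
13 + 5 + 2 + 1
13 + 4 + 3 + 1
12 + 9
12 + 8 + 1
12 + 7 + 2
12 + 6 + 3
12 + 6 + 2 + 1
12 + 5 + 4
…and 45 more, for 57 total.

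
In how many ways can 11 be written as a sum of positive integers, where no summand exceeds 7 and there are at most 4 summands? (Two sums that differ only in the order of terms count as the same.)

20

Enumerating:
7, 4
7, 3, 1
7, 2, 2
7, 2, 1, 1
6, 5
6, 4, 1
6, 3, 2
6, 3, 1, 1
6, 2, 2, 1
5, 5, 1
5, 4, 2
5, 4, 1, 1
5, 3, 3
5, 3, 2, 1
5, 2, 2, 2
4, 4, 3
4, 4, 2, 1
4, 3, 3, 1
4, 3, 2, 2
3, 3, 3, 2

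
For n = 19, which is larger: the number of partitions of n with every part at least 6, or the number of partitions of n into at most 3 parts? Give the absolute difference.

34

Partitions of 19 with every part at least 6: 6.
Partitions of 19 into at most 3 parts: 40.
|6 − 40| = 34.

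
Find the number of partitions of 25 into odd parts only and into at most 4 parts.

Listing the qualifying partitions of 25:
25
23 + 1 + 1
21 + 3 + 1
19 + 5 + 1
19 + 3 + 3
17 + 7 + 1
17 + 5 + 3
15 + 9 + 1
15 + 7 + 3
15 + 5 + 5
13 + 11 + 1
13 + 9 + 3
13 + 7 + 5
11 + 11 + 3
11 + 9 + 5
11 + 7 + 7
9 + 9 + 7
That's 17 in total.

17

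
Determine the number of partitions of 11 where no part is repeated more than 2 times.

A partial list (first 12 by largest part):
11
10 + 1
9 + 2
9 + 1 + 1
8 + 3
8 + 2 + 1
7 + 4
7 + 3 + 1
7 + 2 + 2
7 + 2 + 1 + 1
6 + 5
6 + 4 + 1
…and 15 more, for 27 total.

27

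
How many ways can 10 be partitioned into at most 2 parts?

6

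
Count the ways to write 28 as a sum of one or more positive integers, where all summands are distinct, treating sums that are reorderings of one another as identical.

222

Systematic enumeration (by largest part, then next-largest, …) yields 222.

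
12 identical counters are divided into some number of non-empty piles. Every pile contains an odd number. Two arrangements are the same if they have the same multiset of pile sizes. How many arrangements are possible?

The partitions of 12 that satisfy the conditions:
11 + 1
9 + 3
9 + 1 + 1 + 1
7 + 5
7 + 3 + 1 + 1
7 + 1 + 1 + 1 + 1 + 1
5 + 5 + 1 + 1
5 + 3 + 3 + 1
5 + 3 + 1 + 1 + 1 + 1
5 + 1 + 1 + 1 + 1 + 1 + 1 + 1
3 + 3 + 3 + 3
3 + 3 + 3 + 1 + 1 + 1
3 + 3 + 1 + 1 + 1 + 1 + 1 + 1
3 + 1 + 1 + 1 + 1 + 1 + 1 + 1 + 1 + 1
1 + 1 + 1 + 1 + 1 + 1 + 1 + 1 + 1 + 1 + 1 + 1
That's 15 in total.

15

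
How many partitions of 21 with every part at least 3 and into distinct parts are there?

24

The partitions of 21 that satisfy the conditions:
21
3, 18
4, 17
5, 16
6, 15
7, 14
3, 4, 14
8, 13
3, 5, 13
9, 12
3, 6, 12
4, 5, 12
10, 11
3, 7, 11
4, 6, 11
3, 8, 10
4, 7, 10
5, 6, 10
4, 8, 9
5, 7, 9
3, 4, 5, 9
6, 7, 8
3, 4, 6, 8
3, 5, 6, 7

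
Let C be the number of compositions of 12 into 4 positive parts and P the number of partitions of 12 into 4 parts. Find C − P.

150

Compositions: C(11,3) = 165.
Partitions of 12 into exactly 4 parts: 15.
Difference: 165 − 15 = 150.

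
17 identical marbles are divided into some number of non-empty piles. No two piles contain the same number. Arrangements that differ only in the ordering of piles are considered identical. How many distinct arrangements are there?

38

There are too many to list fully; the first 12 (by largest part) are:
17
16+1
15+2
14+3
14+2+1
13+4
13+3+1
12+5
12+4+1
12+3+2
11+6
11+5+1
…and 26 more, for 38 total.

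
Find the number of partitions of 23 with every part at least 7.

8

The partitions of 23 that satisfy the conditions:
23
16+7
15+8
14+9
13+10
12+11
9+7+7
8+8+7
Counting gives 8.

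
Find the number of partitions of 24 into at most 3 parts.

61

A partial list (first 12 by largest part):
24
23,1
22,2
22,1,1
21,3
21,2,1
20,4
20,3,1
20,2,2
19,5
19,4,1
19,3,2
…and 49 more, for 61 total.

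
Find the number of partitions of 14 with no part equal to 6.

113

Counting exhaustively, 113 partitions satisfy the conditions.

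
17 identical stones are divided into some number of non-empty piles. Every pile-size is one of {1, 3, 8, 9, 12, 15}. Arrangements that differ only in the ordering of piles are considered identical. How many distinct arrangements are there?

Listing the qualifying partitions of 17:
15, 1, 1
12, 3, 1, 1
12, 1, 1, 1, 1, 1
9, 8
9, 3, 3, 1, 1
9, 3, 1, 1, 1, 1, 1
9, 1, 1, 1, 1, 1, 1, 1, 1
8, 8, 1
8, 3, 3, 3
8, 3, 3, 1, 1, 1
8, 3, 1, 1, 1, 1, 1, 1
8, 1, 1, 1, 1, 1, 1, 1, 1, 1
3, 3, 3, 3, 3, 1, 1
3, 3, 3, 3, 1, 1, 1, 1, 1
3, 3, 3, 1, 1, 1, 1, 1, 1, 1, 1
3, 3, 1, 1, 1, 1, 1, 1, 1, 1, 1, 1, 1
3, 1, 1, 1, 1, 1, 1, 1, 1, 1, 1, 1, 1, 1, 1
1, 1, 1, 1, 1, 1, 1, 1, 1, 1, 1, 1, 1, 1, 1, 1, 1

18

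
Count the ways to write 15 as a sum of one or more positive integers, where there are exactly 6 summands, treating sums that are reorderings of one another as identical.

A partial list (first 12 by largest part):
10,1,1,1,1,1
9,2,1,1,1,1
8,3,1,1,1,1
8,2,2,1,1,1
7,4,1,1,1,1
7,3,2,1,1,1
7,2,2,2,1,1
6,5,1,1,1,1
6,4,2,1,1,1
6,3,3,1,1,1
6,3,2,2,1,1
6,2,2,2,2,1
…and 14 more, for 26 total.

26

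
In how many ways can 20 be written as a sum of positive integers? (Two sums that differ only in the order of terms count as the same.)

627

There are 627 such partitions.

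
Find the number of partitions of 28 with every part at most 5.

540

Enumerating by decreasing first part gives 540 partitions in all.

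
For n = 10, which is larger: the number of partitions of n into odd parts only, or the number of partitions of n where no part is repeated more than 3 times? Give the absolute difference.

19

Partitions of 10 into odd parts only: 10.
Partitions of 10 where no part is repeated more than 3 times: 29.
|10 − 29| = 19.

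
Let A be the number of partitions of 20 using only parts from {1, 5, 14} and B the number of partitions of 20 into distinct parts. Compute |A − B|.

Partitions of 20 using only parts from {1, 5, 14}: 7.
Partitions of 20 into distinct parts: 64.
|7 − 64| = 57.

57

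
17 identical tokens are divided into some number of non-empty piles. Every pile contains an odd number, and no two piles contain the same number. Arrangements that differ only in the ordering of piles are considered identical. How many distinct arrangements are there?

Listing the qualifying partitions of 17:
17
13+3+1
11+5+1
9+7+1
9+5+3

5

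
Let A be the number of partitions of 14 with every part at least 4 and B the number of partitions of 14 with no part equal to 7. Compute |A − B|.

113

Partitions of 14 with every part at least 4: 7.
Partitions of 14 with no part equal to 7: 120.
|7 − 120| = 113.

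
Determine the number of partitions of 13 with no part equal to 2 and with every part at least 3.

10

The partitions of 13 that satisfy the conditions:
13
10, 3
9, 4
8, 5
7, 6
7, 3, 3
6, 4, 3
5, 5, 3
5, 4, 4
4, 3, 3, 3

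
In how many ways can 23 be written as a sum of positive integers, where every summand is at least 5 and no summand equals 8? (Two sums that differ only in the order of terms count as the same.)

They are:
23
18+5
17+6
16+7
14+9
13+10
13+5+5
12+11
12+6+5
11+7+5
11+6+6
10+7+6
9+9+5
9+7+7
7+6+5+5
6+6+6+5

16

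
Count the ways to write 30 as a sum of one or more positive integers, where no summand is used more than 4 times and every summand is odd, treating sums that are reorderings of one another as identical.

Direct enumeration gives 135 partitions.

135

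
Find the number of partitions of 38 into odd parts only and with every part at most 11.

408

Enumerating by decreasing first part gives 408 partitions in all.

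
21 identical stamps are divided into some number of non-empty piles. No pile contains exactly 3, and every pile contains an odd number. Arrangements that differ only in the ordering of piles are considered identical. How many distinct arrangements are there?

30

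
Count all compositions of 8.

128

The number of compositions of n is 2^(n−1); here 2^7 = 128.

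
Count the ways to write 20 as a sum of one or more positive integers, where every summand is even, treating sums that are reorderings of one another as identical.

There are too many to list fully; the first 12 (by largest part) are:
20
18,2
16,4
16,2,2
14,6
14,4,2
14,2,2,2
12,8
12,6,2
12,4,4
12,4,2,2
12,2,2,2,2
…and 30 more, for 42 total.

42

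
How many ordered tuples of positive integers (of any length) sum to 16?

The number of compositions of n is 2^(n−1); here 2^15 = 32768.

32768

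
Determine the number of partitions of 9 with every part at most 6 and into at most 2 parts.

The partitions of 9 that satisfy the conditions:
6,3
5,4
That's 2 in total.

2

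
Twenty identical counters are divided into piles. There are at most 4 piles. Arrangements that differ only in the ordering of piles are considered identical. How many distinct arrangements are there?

108

Direct enumeration gives 108 partitions.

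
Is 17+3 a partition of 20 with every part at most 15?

No

The parts sum to 20, and the condition 'no summand exceeds 15' is violated.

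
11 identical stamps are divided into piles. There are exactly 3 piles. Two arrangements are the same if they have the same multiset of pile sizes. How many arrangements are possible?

10

Listing the qualifying partitions of 11:
9,1,1
8,2,1
7,3,1
7,2,2
6,4,1
6,3,2
5,5,1
5,4,2
5,3,3
4,4,3
Counting gives 10.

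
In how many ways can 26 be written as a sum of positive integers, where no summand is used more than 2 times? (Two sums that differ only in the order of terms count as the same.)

Systematic enumeration (by largest part, then next-largest, …) yields 617.

617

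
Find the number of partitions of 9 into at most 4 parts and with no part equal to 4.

They are:
9
8 + 1
7 + 2
7 + 1 + 1
6 + 3
6 + 2 + 1
6 + 1 + 1 + 1
5 + 3 + 1
5 + 2 + 2
5 + 2 + 1 + 1
3 + 3 + 3
3 + 3 + 2 + 1
3 + 2 + 2 + 2

13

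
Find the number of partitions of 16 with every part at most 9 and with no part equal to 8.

Systematic enumeration (by largest part, then next-largest, …) yields 179.

179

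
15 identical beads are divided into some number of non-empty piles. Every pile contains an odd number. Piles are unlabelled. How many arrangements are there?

27

There are too many to list fully; the first 12 (by largest part) are:
15
13 + 1 + 1
11 + 3 + 1
11 + 1 + 1 + 1 + 1
9 + 5 + 1
9 + 3 + 3
9 + 3 + 1 + 1 + 1
9 + 1 + 1 + 1 + 1 + 1 + 1
7 + 7 + 1
7 + 5 + 3
7 + 5 + 1 + 1 + 1
7 + 3 + 3 + 1 + 1
…and 15 more, for 27 total.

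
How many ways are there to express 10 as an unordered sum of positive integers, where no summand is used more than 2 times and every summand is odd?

They are:
9, 1
7, 3
5, 5
5, 3, 1, 1

4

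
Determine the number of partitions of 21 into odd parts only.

Systematic enumeration (by largest part, then next-largest, …) yields 76.

76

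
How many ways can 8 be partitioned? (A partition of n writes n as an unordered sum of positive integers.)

The partitions of 8 that satisfy the conditions:
8
7,1
6,2
6,1,1
5,3
5,2,1
5,1,1,1
4,4
4,3,1
4,2,2
4,2,1,1
4,1,1,1,1
3,3,2
3,3,1,1
3,2,2,1
3,2,1,1,1
3,1,1,1,1,1
2,2,2,2
2,2,2,1,1
2,2,1,1,1,1
2,1,1,1,1,1,1
1,1,1,1,1,1,1,1
Counting gives 22.

22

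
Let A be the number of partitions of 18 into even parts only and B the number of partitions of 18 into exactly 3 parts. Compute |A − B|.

Partitions of 18 into even parts only: 30.
Partitions of 18 into exactly 3 parts: 27.
|30 − 27| = 3.

3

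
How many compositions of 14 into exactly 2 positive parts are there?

13

Place 1 bars in the 13 internal gaps of a row of 14 dots: C(13,1) = 13.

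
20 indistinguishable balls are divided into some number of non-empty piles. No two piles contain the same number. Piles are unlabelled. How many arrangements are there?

There are too many to list fully; the first 12 (by largest part) are:
20
19+1
18+2
17+3
17+2+1
16+4
16+3+1
15+5
15+4+1
15+3+2
14+6
14+5+1
…and 52 more, for 64 total.

64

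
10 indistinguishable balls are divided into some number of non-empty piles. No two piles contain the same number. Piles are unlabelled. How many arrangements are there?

10

They are:
10
9 + 1
8 + 2
7 + 3
7 + 2 + 1
6 + 4
6 + 3 + 1
5 + 4 + 1
5 + 3 + 2
4 + 3 + 2 + 1
Counting gives 10.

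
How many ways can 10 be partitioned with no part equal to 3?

There are too many to list fully; the first 12 (by largest part) are:
10
1+9
2+8
1+1+8
1+2+7
1+1+1+7
4+6
2+2+6
1+1+2+6
1+1+1+1+6
5+5
1+4+5
…and 15 more, for 27 total.

27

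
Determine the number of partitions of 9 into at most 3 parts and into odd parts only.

They are:
9
7, 1, 1
5, 3, 1
3, 3, 3
That's 4 in total.

4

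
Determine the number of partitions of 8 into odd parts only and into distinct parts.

2

Enumerating:
7+1
5+3
That's 2 in total.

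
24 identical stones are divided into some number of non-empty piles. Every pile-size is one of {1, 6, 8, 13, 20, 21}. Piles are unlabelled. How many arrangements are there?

16

They are:
21, 1, 1, 1
20, 1, 1, 1, 1
13, 8, 1, 1, 1
13, 6, 1, 1, 1, 1, 1
13, 1, 1, 1, 1, 1, 1, 1, 1, 1, 1, 1
8, 8, 8
8, 8, 6, 1, 1
8, 8, 1, 1, 1, 1, 1, 1, 1, 1
8, 6, 6, 1, 1, 1, 1
8, 6, 1, 1, 1, 1, 1, 1, 1, 1, 1, 1
8, 1, 1, 1, 1, 1, 1, 1, 1, 1, 1, 1, 1, 1, 1, 1, 1
6, 6, 6, 6
6, 6, 6, 1, 1, 1, 1, 1, 1
6, 6, 1, 1, 1, 1, 1, 1, 1, 1, 1, 1, 1, 1
6, 1, 1, 1, 1, 1, 1, 1, 1, 1, 1, 1, 1, 1, 1, 1, 1, 1, 1
1, 1, 1, 1, 1, 1, 1, 1, 1, 1, 1, 1, 1, 1, 1, 1, 1, 1, 1, 1, 1, 1, 1, 1
That's 16 in total.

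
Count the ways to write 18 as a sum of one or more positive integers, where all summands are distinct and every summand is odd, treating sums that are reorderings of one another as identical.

5

Enumerating:
17,1
15,3
13,5
11,7
9,5,3,1
That's 5 in total.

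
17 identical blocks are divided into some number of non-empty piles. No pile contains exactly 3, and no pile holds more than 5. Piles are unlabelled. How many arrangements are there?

There are too many to list fully; the first 12 (by largest part) are:
2 + 5 + 5 + 5
1 + 1 + 5 + 5 + 5
1 + 2 + 4 + 5 + 5
1 + 1 + 1 + 4 + 5 + 5
1 + 2 + 2 + 2 + 5 + 5
1 + 1 + 1 + 2 + 2 + 5 + 5
1 + 1 + 1 + 1 + 1 + 2 + 5 + 5
1 + 1 + 1 + 1 + 1 + 1 + 1 + 5 + 5
4 + 4 + 4 + 5
2 + 2 + 4 + 4 + 5
1 + 1 + 2 + 4 + 4 + 5
1 + 1 + 1 + 1 + 4 + 4 + 5
…and 37 more, for 49 total.

49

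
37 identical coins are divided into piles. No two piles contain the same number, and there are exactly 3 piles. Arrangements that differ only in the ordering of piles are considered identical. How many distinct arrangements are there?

96

Enumerating by decreasing first part gives 96 partitions in all.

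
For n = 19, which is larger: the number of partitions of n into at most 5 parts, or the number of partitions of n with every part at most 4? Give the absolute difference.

Partitions of 19 into at most 5 parts: 164.
Partitions of 19 with every part at most 4: 94.
|164 − 94| = 70.

70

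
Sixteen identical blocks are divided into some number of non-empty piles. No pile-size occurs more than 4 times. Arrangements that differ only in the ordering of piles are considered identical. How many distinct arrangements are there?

164

Direct enumeration gives 164 partitions.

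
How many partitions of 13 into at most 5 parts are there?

57

There are too many to list fully; the first 12 (by largest part) are:
13
12 + 1
11 + 2
11 + 1 + 1
10 + 3
10 + 2 + 1
10 + 1 + 1 + 1
9 + 4
9 + 3 + 1
9 + 2 + 2
9 + 2 + 1 + 1
9 + 1 + 1 + 1 + 1
…and 45 more, for 57 total.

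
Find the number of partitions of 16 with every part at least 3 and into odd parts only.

They are:
13, 3
11, 5
9, 7
7, 3, 3, 3
5, 5, 3, 3
That's 5 in total.

5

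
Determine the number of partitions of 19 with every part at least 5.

10

Listing the qualifying partitions of 19:
19
5, 14
6, 13
7, 12
8, 11
9, 10
5, 5, 9
5, 6, 8
5, 7, 7
6, 6, 7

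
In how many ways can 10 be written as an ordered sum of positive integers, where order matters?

There are 9 gaps and each independently is a cut or not, giving 2^9 = 512.

512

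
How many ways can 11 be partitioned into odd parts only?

12

They are:
11
1, 1, 9
1, 3, 7
1, 1, 1, 1, 7
1, 5, 5
3, 3, 5
1, 1, 1, 3, 5
1, 1, 1, 1, 1, 1, 5
1, 1, 3, 3, 3
1, 1, 1, 1, 1, 3, 3
1, 1, 1, 1, 1, 1, 1, 1, 3
1, 1, 1, 1, 1, 1, 1, 1, 1, 1, 1
That's 12 in total.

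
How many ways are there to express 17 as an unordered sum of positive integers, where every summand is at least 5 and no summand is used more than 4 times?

7

The partitions of 17 that satisfy the conditions:
17
12,5
11,6
10,7
9,8
7,5,5
6,6,5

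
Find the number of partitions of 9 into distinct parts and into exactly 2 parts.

4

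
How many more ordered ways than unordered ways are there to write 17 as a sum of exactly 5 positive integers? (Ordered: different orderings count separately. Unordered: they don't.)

1773

Compositions: C(16,4) = 1820.
Unordered (partitions into 5 parts): 47.
Difference: 1820 − 47 = 1773.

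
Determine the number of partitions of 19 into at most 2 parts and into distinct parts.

The partitions of 19 that satisfy the conditions:
19
18+1
17+2
16+3
15+4
14+5
13+6
12+7
11+8
10+9

10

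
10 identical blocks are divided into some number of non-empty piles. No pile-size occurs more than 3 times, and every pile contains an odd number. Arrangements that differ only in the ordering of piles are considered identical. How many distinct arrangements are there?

6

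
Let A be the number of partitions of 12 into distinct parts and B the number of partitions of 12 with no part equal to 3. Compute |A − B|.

32

Partitions of 12 into distinct parts: 15.
Partitions of 12 with no part equal to 3: 47.
|15 − 47| = 32.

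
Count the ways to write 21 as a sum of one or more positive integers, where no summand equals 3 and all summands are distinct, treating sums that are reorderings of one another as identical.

47

A partial list (first 12 by largest part):
21
20 + 1
19 + 2
18 + 2 + 1
17 + 4
16 + 5
16 + 4 + 1
15 + 6
15 + 5 + 1
15 + 4 + 2
14 + 7
14 + 6 + 1
…and 35 more, for 47 total.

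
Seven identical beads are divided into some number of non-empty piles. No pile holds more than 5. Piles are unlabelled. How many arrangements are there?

13

Listing the qualifying partitions of 7:
5 + 2
5 + 1 + 1
4 + 3
4 + 2 + 1
4 + 1 + 1 + 1
3 + 3 + 1
3 + 2 + 2
3 + 2 + 1 + 1
3 + 1 + 1 + 1 + 1
2 + 2 + 2 + 1
2 + 2 + 1 + 1 + 1
2 + 1 + 1 + 1 + 1 + 1
1 + 1 + 1 + 1 + 1 + 1 + 1
Counting gives 13.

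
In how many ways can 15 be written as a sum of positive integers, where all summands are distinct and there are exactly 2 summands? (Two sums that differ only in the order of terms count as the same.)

The partitions of 15 that satisfy the conditions:
14,1
13,2
12,3
11,4
10,5
9,6
8,7
Counting gives 7.

7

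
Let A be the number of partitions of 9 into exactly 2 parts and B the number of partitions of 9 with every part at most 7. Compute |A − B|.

Partitions of 9 into exactly 2 parts: 4.
Partitions of 9 with every part at most 7: 28.
|4 − 28| = 24.

24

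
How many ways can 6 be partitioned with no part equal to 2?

They are:
6
1, 5
1, 1, 4
3, 3
1, 1, 1, 3
1, 1, 1, 1, 1, 1

6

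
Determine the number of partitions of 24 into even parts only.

77

Enumerating by decreasing first part gives 77 partitions in all.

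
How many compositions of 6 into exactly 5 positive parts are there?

5

Place 4 bars in the 5 internal gaps of a row of 6 dots: C(5,4) = 5.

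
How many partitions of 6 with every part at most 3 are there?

Enumerating:
3, 3
1, 2, 3
1, 1, 1, 3
2, 2, 2
1, 1, 2, 2
1, 1, 1, 1, 2
1, 1, 1, 1, 1, 1

7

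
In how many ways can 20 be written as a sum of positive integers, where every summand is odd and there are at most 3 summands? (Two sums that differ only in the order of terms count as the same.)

5

Enumerating:
1,19
3,17
5,15
7,13
9,11
Counting gives 5.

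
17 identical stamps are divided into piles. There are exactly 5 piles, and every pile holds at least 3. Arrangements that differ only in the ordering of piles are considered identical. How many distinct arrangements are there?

2

Listing the qualifying partitions of 17:
3+3+3+3+5
3+3+3+4+4
That's 2 in total.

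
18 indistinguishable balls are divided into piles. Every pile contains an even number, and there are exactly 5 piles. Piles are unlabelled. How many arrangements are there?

Listing the qualifying partitions of 18:
2,2,2,2,10
2,2,2,4,8
2,2,2,6,6
2,2,4,4,6
2,4,4,4,4

5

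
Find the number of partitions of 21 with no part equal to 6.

Systematic enumeration (by largest part, then next-largest, …) yields 616.

616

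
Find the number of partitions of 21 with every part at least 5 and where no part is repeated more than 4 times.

Listing the qualifying partitions of 21:
21
16,5
15,6
14,7
13,8
12,9
11,10
11,5,5
10,6,5
9,7,5
9,6,6
8,8,5
8,7,6
7,7,7
6,5,5,5

15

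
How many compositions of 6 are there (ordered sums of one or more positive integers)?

32

There are 5 gaps and each independently is a cut or not, giving 2^5 = 32.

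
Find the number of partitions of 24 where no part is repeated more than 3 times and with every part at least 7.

10

They are:
24
7,17
8,16
9,15
10,14
11,13
12,12
7,7,10
7,8,9
8,8,8
That's 10 in total.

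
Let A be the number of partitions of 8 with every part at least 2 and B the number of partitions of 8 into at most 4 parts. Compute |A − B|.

8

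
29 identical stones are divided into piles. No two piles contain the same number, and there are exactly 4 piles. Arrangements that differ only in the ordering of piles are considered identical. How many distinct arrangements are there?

94

Systematic enumeration (by largest part, then next-largest, …) yields 94.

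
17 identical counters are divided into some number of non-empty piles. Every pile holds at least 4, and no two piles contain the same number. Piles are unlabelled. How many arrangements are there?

Listing the qualifying partitions of 17:
17
13, 4
12, 5
11, 6
10, 7
9, 8
8, 5, 4
7, 6, 4
That's 8 in total.

8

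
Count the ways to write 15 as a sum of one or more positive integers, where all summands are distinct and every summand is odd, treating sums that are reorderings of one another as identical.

Listing the qualifying partitions of 15:
15
1+3+11
1+5+9
3+5+7
Counting gives 4.

4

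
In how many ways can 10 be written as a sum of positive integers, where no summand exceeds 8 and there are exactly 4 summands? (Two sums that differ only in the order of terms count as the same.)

9

The partitions of 10 that satisfy the conditions:
1,1,1,7
1,1,2,6
1,1,3,5
1,2,2,5
1,1,4,4
1,2,3,4
2,2,2,4
1,3,3,3
2,2,3,3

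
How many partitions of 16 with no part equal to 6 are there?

Counting exhaustively, 189 partitions satisfy the conditions.

189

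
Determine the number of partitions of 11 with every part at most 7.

49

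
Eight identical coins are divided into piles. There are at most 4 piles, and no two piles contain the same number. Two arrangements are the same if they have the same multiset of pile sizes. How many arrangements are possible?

Enumerating:
8
1 + 7
2 + 6
3 + 5
1 + 2 + 5
1 + 3 + 4

6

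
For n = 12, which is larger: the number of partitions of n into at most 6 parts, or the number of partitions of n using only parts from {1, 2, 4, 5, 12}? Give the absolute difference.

33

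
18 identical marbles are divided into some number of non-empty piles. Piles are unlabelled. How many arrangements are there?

A full systematic count gives 385.

385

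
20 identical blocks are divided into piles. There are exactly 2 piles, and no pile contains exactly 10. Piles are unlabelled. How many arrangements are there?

Listing the qualifying partitions of 20:
19+1
18+2
17+3
16+4
15+5
14+6
13+7
12+8
11+9

9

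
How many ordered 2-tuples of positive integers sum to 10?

9

By stars and bars with positive parts, the count is C(9,1) = 9.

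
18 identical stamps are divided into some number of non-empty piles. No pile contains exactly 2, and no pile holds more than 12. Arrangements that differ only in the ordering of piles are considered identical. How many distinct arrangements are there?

142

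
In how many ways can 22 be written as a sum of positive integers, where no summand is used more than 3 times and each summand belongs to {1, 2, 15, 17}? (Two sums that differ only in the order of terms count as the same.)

4

Enumerating:
17 + 2 + 2 + 1
17 + 2 + 1 + 1 + 1
15 + 2 + 2 + 2 + 1
15 + 2 + 2 + 1 + 1 + 1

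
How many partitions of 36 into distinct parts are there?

668

Systematic enumeration (by largest part, then next-largest, …) yields 668.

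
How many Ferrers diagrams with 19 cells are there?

A full systematic count gives 490.

490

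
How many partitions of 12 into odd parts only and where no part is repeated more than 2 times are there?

Enumerating:
11, 1
9, 3
7, 5
7, 3, 1, 1
5, 5, 1, 1
5, 3, 3, 1

6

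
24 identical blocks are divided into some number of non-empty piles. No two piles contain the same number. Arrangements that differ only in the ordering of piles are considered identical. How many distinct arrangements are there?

Enumerating by decreasing first part gives 122 partitions in all.

122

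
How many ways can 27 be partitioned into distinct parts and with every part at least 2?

103

A full systematic count gives 103.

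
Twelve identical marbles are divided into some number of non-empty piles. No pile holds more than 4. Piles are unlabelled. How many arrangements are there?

A partial list (first 12 by largest part):
4, 4, 4
4, 4, 3, 1
4, 4, 2, 2
4, 4, 2, 1, 1
4, 4, 1, 1, 1, 1
4, 3, 3, 2
4, 3, 3, 1, 1
4, 3, 2, 2, 1
4, 3, 2, 1, 1, 1
4, 3, 1, 1, 1, 1, 1
4, 2, 2, 2, 2
4, 2, 2, 2, 1, 1
…and 22 more, for 34 total.

34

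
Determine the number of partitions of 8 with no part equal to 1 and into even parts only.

Enumerating:
8
6,2
4,4
4,2,2
2,2,2,2
That's 5 in total.

5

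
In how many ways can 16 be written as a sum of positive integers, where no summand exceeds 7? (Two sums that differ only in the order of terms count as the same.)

164

Direct enumeration gives 164 partitions.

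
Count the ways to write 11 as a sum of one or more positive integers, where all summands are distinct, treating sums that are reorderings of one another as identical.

Enumerating:
11
10+1
9+2
8+3
8+2+1
7+4
7+3+1
6+5
6+4+1
6+3+2
5+4+2
5+3+2+1

12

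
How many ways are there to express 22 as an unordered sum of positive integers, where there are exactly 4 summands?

84

Enumerating by decreasing first part gives 84 partitions in all.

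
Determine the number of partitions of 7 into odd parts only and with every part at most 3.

Enumerating:
3 + 3 + 1
3 + 1 + 1 + 1 + 1
1 + 1 + 1 + 1 + 1 + 1 + 1

3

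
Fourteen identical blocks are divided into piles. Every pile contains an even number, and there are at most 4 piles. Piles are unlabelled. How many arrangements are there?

11

Enumerating:
14
12+2
10+4
10+2+2
8+6
8+4+2
8+2+2+2
6+6+2
6+4+4
6+4+2+2
4+4+4+2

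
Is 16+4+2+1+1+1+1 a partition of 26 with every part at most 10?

The parts sum to 26, and the condition 'no summand exceeds 10' is violated.

No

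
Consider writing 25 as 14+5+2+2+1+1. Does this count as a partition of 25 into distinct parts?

No

The parts sum to 25, and the condition 'all summands are distinct' is violated.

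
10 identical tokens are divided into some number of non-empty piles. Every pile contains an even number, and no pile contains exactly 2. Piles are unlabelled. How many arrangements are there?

2

The partitions of 10 that satisfy the conditions:
10
4,6
Counting gives 2.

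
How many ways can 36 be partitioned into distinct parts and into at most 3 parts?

109

Direct enumeration gives 109 partitions.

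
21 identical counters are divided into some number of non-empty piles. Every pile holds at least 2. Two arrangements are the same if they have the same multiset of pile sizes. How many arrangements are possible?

165

Direct enumeration gives 165 partitions.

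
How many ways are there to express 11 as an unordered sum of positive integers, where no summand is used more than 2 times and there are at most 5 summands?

27

A partial list (first 12 by largest part):
11
10+1
9+2
9+1+1
8+3
8+2+1
7+4
7+3+1
7+2+2
7+2+1+1
6+5
6+4+1
…and 15 more, for 27 total.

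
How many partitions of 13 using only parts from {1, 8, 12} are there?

3

The partitions of 13 that satisfy the conditions:
1+12
1+1+1+1+1+8
1+1+1+1+1+1+1+1+1+1+1+1+1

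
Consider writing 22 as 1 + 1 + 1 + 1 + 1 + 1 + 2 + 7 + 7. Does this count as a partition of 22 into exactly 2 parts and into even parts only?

No

The parts sum to 22, and the condition 'there are exactly 2 summands' is violated.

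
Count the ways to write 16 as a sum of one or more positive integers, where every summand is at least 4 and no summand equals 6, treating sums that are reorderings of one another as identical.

The partitions of 16 that satisfy the conditions:
16
12,4
11,5
9,7
8,8
8,4,4
7,5,4
4,4,4,4
Counting gives 8.

8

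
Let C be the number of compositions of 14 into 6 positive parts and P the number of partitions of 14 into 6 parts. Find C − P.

1267

Ordered (compositions into 6 parts): C(13,5) = 1287.
Partitions of 14 into exactly 6 parts: 20.
Difference: 1287 − 20 = 1267.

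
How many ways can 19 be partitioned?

490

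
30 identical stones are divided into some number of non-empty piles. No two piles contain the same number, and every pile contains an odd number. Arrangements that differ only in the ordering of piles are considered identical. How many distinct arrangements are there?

18

The partitions of 30 that satisfy the conditions:
29+1
27+3
25+5
23+7
21+9
21+5+3+1
19+11
19+7+3+1
17+13
17+9+3+1
17+7+5+1
15+11+3+1
15+9+5+1
15+7+5+3
13+11+5+1
13+9+7+1
13+9+5+3
11+9+7+3
Counting gives 18.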